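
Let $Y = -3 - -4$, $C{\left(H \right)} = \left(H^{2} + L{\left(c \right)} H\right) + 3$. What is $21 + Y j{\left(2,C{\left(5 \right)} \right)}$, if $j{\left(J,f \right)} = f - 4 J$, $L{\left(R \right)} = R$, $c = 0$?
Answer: $41$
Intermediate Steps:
$C{\left(H \right)} = 3 + H^{2}$ ($C{\left(H \right)} = \left(H^{2} + 0 H\right) + 3 = \left(H^{2} + 0\right) + 3 = H^{2} + 3 = 3 + H^{2}$)
$Y = 1$ ($Y = -3 + 4 = 1$)
$21 + Y j{\left(2,C{\left(5 \right)} \right)} = 21 + 1 \left(\left(3 + 5^{2}\right) - 8\right) = 21 + 1 \left(\left(3 + 25\right) - 8\right) = 21 + 1 \left(28 - 8\right) = 21 + 1 \cdot 20 = 21 + 20 = 41$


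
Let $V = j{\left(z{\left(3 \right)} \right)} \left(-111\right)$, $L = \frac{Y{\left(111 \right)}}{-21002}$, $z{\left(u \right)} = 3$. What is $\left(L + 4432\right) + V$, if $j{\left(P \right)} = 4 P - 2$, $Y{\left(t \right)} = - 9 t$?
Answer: $\frac{69769643}{21002} \approx 3322.0$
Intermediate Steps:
$j{\left(P \right)} = -2 + 4 P$
$L = \frac{999}{21002}$ ($L = \frac{\left(-9\right) 111}{-21002} = \left(-999\right) \left(- \frac{1}{21002}\right) = \frac{999}{21002} \approx 0.047567$)
$V = -1110$ ($V = \left(-2 + 4 \cdot 3\right) \left(-111\right) = \left(-2 + 12\right) \left(-111\right) = 10 \left(-111\right) = -1110$)
$\left(L + 4432\right) + V = \left(\frac{999}{21002} + 4432\right) - 1110 = \frac{93081863}{21002} - 1110 = \frac{69769643}{21002}$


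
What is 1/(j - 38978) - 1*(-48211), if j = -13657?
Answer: 2537585984/52635 ≈ 48211.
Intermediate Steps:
1/(j - 38978) - 1*(-48211) = 1/(-13657 - 38978) - 1*(-48211) = 1/(-52635) + 48211 = -1/52635 + 48211 = 2537585984/52635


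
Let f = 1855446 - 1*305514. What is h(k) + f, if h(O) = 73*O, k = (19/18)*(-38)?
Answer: 13923035/9 ≈ 1.5470e+6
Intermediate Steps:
k = -361/9 (k = (19*(1/18))*(-38) = (19/18)*(-38) = -361/9 ≈ -40.111)
f = 1549932 (f = 1855446 - 305514 = 1549932)
h(k) + f = 73*(-361/9) + 1549932 = -26353/9 + 1549932 = 13923035/9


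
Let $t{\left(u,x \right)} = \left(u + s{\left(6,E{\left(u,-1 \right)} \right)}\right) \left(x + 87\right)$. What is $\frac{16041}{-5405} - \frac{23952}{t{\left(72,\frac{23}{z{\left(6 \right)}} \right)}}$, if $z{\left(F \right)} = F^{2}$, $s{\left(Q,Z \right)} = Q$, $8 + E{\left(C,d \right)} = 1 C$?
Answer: $- \frac{57387399}{8867443} \approx -6.4717$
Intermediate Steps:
$E{\left(C,d \right)} = -8 + C$ ($E{\left(C,d \right)} = -8 + 1 C = -8 + C$)
$t{\left(u,x \right)} = \left(6 + u\right) \left(87 + x\right)$ ($t{\left(u,x \right)} = \left(u + 6\right) \left(x + 87\right) = \left(6 + u\right) \left(87 + x\right)$)
$\frac{16041}{-5405} - \frac{23952}{t{\left(72,\frac{23}{z{\left(6 \right)}} \right)}} = \frac{16041}{-5405} - \frac{23952}{522 + 6 \frac{23}{6^{2}} + 87 \cdot 72 + 72 \frac{23}{6^{2}}} = 16041 \left(- \frac{1}{5405}\right) - \frac{23952}{522 + 6 \cdot \frac{23}{36} + 6264 + 72 \cdot \frac{23}{36}} = - \frac{16041}{5405} - \frac{23952}{522 + 6 \cdot 23 \cdot \frac{1}{36} + 6264 + 72 \cdot 23 \cdot \frac{1}{36}} = - \frac{16041}{5405} - \frac{23952}{522 + 6 \cdot \frac{23}{36} + 6264 + 72 \cdot \frac{23}{36}} = - \frac{16041}{5405} - \frac{23952}{522 + \frac{23}{6} + 6264 + 46} = - \frac{16041}{5405} - \frac{23952}{\frac{41015}{6}} = - \frac{16041}{5405} - \frac{143712}{41015} = - \frac{57387399}{8867443}$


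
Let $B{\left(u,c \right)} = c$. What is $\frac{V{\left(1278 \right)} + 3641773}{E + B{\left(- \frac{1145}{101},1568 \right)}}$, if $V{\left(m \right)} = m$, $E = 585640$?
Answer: $\frac{3643051}{587208} \approx 6.204$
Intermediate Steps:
$\frac{V{\left(1278 \right)} + 3641773}{E + B{\left(- \frac{1145}{101},1568 \right)}} = \frac{1278 + 3641773}{585640 + 1568} = \frac{3643051}{587208}$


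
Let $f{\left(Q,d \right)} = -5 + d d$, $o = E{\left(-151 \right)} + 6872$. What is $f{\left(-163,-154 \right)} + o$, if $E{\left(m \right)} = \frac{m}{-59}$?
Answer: $\frac{1804548}{59} \approx 30586.0$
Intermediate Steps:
$E{\left(m \right)} = - \frac{m}{59}$ ($E{\left(m \right)} = m \left(- \frac{1}{59}\right) = - \frac{m}{59}$)
$o = \frac{405599}{59}$ ($o = \left(- \frac{1}{59}\right) \left(-151\right) + 6872 = \frac{151}{59} + 6872 = \frac{405599}{59} \approx 6874.6$)
$f{\left(Q,d \right)} = -5 + d^{2}$
$f{\left(-163,-154 \right)} + o = \left(-5 + \left(-154\right)^{2}\right) + \frac{405599}{59} = \left(-5 + 23716\right) + \frac{405599}{59} = 23711 + \frac{405599}{59} = \frac{1804548}{59}$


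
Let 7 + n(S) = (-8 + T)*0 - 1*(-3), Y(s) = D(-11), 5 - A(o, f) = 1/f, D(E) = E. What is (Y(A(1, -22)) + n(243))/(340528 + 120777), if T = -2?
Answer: -3/92261 ≈ -3.2516e-5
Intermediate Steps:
A(o, f) = 5 - 1/f
Y(s) = -11
n(S) = -4 (n(S) = -7 + ((-8 - 2)*0 - 1*(-3)) = -7 + (-10*0 + 3) = -7 + (0 + 3) = -7 + 3 = -4)
(Y(A(1, -22)) + n(243))/(340528 + 120777) = (-11 - 4)/(340528 + 120777) = -15/461305 = -15*1/461305 = -3/92261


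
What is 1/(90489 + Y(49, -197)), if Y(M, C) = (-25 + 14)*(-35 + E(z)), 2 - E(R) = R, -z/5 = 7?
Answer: 1/90467 ≈ 1.1054e-5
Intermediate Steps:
z = -35 (z = -5*7 = -35)
E(R) = 2 - R
Y(M, C) = -22 (Y(M, C) = (-25 + 14)*(-35 + (2 - 1*(-35))) = -11*(-35 + (2 + 35)) = -11*(-35 + 37) = -11*2 = -22)
1/(90489 + Y(49, -197)) = 1/(90489 - 22) = 1/90467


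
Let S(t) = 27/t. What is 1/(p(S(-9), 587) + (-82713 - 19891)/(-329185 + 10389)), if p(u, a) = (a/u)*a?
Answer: -239097/27461727778 ≈ -8.7066e-6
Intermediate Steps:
p(u, a) = a²/u
1/(p(S(-9), 587) + (-82713 - 19891)/(-329185 + 10389)) = 1/(587²/((27/(-9))) + (-82713 - 19891)/(-329185 + 10389)) = 1/(344569/((27*(-⅑))) - 102604/(-318796)) = 1/(344569/(-3) - 102604*(-1/318796)) = 1/(344569*(-⅓) + 25651/79699) = 1/(-344569/3 + 25651/79699) = 1/(-27461727778/239097) = -239097/27461727778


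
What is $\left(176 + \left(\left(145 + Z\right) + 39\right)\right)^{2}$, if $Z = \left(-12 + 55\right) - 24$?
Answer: $143641$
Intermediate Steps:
$Z = 19$ ($Z = 43 - 24 = 19$)
$\left(176 + \left(\left(145 + Z\right) + 39\right)\right)^{2} = \left(176 + \left(\left(145 + 19\right) + 39\right)\right)^{2} = \left(176 + \left(164 + 39\right)\right)^{2} = \left(176 + 203\right)^{2} = 379^{2} = 143641$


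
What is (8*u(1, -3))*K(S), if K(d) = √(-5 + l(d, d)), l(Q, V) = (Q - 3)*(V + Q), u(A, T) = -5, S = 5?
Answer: -40*√15 ≈ -154.92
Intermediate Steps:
l(Q, V) = (-3 + Q)*(Q + V)
K(d) = √(-5 - 6*d + 2*d²) (K(d) = √(-5 + (d² - 3*d - 3*d + d*d)) = √(-5 + (d² - 3*d - 3*d + d²)) = √(-5 + (-6*d + 2*d²)) = √(-5 - 6*d + 2*d²))
(8*u(1, -3))*K(S) = (8*(-5))*√(-5 - 6*5 + 2*5²) = -40*√(-5 - 30 + 2*25) = -40*√(-5 - 30 + 50) = -40*√15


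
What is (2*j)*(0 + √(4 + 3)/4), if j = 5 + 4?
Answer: 9*√7/2 ≈ 11.906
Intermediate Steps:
j = 9
(2*j)*(0 + √(4 + 3)/4) = (2*9)*(0 + √(4 + 3)/4) = 18*(0 + √7*(¼)) = 18*(0 + √7/4) = 18*(√7/4) = 9*√7/2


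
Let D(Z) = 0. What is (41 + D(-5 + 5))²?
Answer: 1681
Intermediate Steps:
(41 + D(-5 + 5))² = (41 + 0)² = 41² = 1681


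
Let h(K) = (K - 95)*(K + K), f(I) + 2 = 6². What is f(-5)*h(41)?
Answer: -150552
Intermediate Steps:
f(I) = 34 (f(I) = -2 + 6² = -2 + 36 = 34)
h(K) = 2*K*(-95 + K) (h(K) = (-95 + K)*(2*K) = 2*K*(-95 + K))
f(-5)*h(41) = 34*(2*41*(-95 + 41)) = 34*(2*41*(-54)) = 34*(-4428) = -150552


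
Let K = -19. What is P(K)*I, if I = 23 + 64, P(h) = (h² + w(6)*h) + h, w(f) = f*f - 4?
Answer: -23142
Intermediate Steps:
w(f) = -4 + f² (w(f) = f² - 4 = -4 + f²)
P(h) = h² + 33*h (P(h) = (h² + (-4 + 6²)*h) + h = (h² + (-4 + 36)*h) + h = (h² + 32*h) + h = h² + 33*h)
I = 87
P(K)*I = -19*(33 - 19)*87 = -19*14*87 = -266*87 = -23142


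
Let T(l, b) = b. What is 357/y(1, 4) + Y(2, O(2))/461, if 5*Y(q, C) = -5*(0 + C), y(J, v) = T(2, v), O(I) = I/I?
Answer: 164573/1844 ≈ 89.248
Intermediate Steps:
O(I) = 1
y(J, v) = v
Y(q, C) = -C (Y(q, C) = (-5*(0 + C))/5 = (-5*C)/5 = -C)
357/y(1, 4) + Y(2, O(2))/461 = 357/4 - 1*1/461 = 357*(1/4) - 1*1/461 = 357/4 - 1/461 = 164573/1844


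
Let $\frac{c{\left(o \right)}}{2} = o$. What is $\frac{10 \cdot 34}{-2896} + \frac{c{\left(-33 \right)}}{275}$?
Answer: $- \frac{6469}{18100} \approx -0.3574$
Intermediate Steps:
$c{\left(o \right)} = 2 o$
$\frac{10 \cdot 34}{-2896} + \frac{c{\left(-33 \right)}}{275} = \frac{10 \cdot 34}{-2896} + \frac{2 \left(-33\right)}{275} = 340 \left(- \frac{1}{2896}\right) - \frac{6}{25} = - \frac{85}{724} - \frac{6}{25} = - \frac{6469}{18100}$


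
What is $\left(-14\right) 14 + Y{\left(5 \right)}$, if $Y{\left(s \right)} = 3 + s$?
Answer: $-188$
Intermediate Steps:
$\left(-14\right) 14 + Y{\left(5 \right)} = \left(-14\right) 14 + \left(3 + 5\right) = -196 + 8 = -188$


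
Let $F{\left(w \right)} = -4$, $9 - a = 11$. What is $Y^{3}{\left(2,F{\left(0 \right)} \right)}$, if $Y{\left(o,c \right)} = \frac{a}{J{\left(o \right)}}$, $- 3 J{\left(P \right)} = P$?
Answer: $27$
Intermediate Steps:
$a = -2$ ($a = 9 - 11 = -2$)
$J{\left(P \right)} = - \frac{P}{3}$
$Y{\left(o,c \right)} = \frac{6}{o}$ ($Y{\left(o,c \right)} = - \frac{2}{\left(- \frac{1}{3}\right) o} = - 2 \left(- \frac{3}{o}\right) = \frac{6}{o}$)
$Y^{3}{\left(2,F{\left(0 \right)} \right)} = \left(\frac{6}{2}\right)^{3} = \left(6 \cdot \frac{1}{2}\right)^{3} = 3^{3} = 27$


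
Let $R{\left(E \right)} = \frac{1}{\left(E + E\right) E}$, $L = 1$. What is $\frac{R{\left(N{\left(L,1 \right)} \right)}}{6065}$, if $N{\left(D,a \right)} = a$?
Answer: $\frac{1}{12130} \approx 8.244 \cdot 10^{-5}$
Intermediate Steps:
$R{\left(E \right)} = \frac{1}{2 E^{2}}$ ($R{\left(E \right)} = \frac{1}{2 E E} = \frac{\frac{1}{2} \frac{1}{E}}{E} = \frac{1}{2 E^{2}}$)
$\frac{R{\left(N{\left(L,1 \right)} \right)}}{6065} = \frac{\frac{1}{2} \cdot 1^{-2}}{6065} = \frac{1}{2} \cdot 1 \cdot \frac{1}{6065} = \frac{1}{2} \cdot \frac{1}{6065} = \frac{1}{12130}$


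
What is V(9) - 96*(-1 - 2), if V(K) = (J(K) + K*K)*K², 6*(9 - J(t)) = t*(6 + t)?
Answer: 11511/2 ≈ 5755.5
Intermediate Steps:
J(t) = 9 - t*(6 + t)/6
V(K) = K²*(9 - K + 5*K²/6) (V(K) = ((9 - K - K²/6) + K*K)*K² = ((9 - K - K²/6) + K²)*K² = (9 - K + 5*K²/6)*K² = K²*(9 - K + 5*K²/6))
V(9) - 96*(-1 - 2) = 9²*(9 - 1*9 + (⅚)*9²) - 96*(-1 - 2) = 81*(9 - 9 + (⅚)*81) - 96*(-3) = 81*(9 - 9 + 135/2) - 96*(-3) = 81*(135/2) + 288 = 10935/2 + 288 = 11511/2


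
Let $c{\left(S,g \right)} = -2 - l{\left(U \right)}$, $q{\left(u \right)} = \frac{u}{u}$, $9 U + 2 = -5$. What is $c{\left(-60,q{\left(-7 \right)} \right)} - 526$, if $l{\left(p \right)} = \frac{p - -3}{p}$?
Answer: $- \frac{3676}{7} \approx -525.14$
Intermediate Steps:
$U = - \frac{7}{9}$ ($U = - \frac{2}{9} + \frac{1}{9} \left(-5\right) = - \frac{2}{9} - \frac{5}{9} = - \frac{7}{9} \approx -0.77778$)
$l{\left(p \right)} = \frac{3 + p}{p}$ ($l{\left(p \right)} = \frac{p + 3}{p} = \frac{3 + p}{p}$)
$q{\left(u \right)} = 1$
$c{\left(S,g \right)} = \frac{6}{7}$ ($c{\left(S,g \right)} = -2 - \frac{3 - \frac{7}{9}}{- \frac{7}{9}} = -2 - \left(- \frac{9}{7}\right) \frac{20}{9} = -2 - - \frac{20}{7} = -2 + \frac{20}{7} = \frac{6}{7}$)
$c{\left(-60,q{\left(-7 \right)} \right)} - 526 = \frac{6}{7} - 526 = - \frac{3676}{7}$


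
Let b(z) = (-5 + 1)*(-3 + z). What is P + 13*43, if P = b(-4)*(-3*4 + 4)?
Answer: 335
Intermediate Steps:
b(z) = 12 - 4*z (b(z) = -4*(-3 + z) = 12 - 4*z)
P = -224 (P = (12 - 4*(-4))*(-3*4 + 4) = (12 + 16)*(-12 + 4) = 28*(-8) = -224)
P + 13*43 = -224 + 13*43 = -224 + 559 = 335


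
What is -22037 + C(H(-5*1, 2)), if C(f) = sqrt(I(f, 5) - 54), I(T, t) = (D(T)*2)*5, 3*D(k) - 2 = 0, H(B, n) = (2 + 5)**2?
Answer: -22037 + I*sqrt(426)/3 ≈ -22037.0 + 6.8799*I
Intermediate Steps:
H(B, n) = 49 (H(B, n) = 7**2 = 49)
D(k) = 2/3 (D(k) = 2/3 + (1/3)*0 = 2/3 + 0 = 2/3)
I(T, t) = 20/3 (I(T, t) = ((2/3)*2)*5 = (4/3)*5 = 20/3)
C(f) = I*sqrt(426)/3 (C(f) = sqrt(20/3 - 54) = sqrt(-142/3) = I*sqrt(426)/3)
-22037 + C(H(-5*1, 2)) = -22037 + I*sqrt(426)/3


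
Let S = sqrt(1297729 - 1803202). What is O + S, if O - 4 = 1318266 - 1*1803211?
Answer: -484941 + I*sqrt(505473) ≈ -4.8494e+5 + 710.97*I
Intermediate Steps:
O = -484941 (O = 4 + (1318266 - 1*1803211) = 4 + (1318266 - 1803211) = 4 - 484945 = -484941)
S = I*sqrt(505473) (S = sqrt(-505473) = I*sqrt(505473) ≈ 710.97*I)
O + S = -484941 + I*sqrt(505473)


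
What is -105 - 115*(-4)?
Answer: 355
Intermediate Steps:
-105 - 115*(-4) = -105 + 460 = 355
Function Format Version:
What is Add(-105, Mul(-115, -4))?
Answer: 355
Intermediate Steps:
Add(-105, Mul(-115, -4)) = Add(-105, 460) = 355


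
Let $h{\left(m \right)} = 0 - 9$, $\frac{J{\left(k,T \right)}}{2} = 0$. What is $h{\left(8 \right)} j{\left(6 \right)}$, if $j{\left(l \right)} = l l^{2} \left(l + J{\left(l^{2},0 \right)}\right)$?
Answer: $-11664$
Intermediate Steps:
$J{\left(k,T \right)} = 0$ ($J{\left(k,T \right)} = 2 \cdot 0 = 0$)
$h{\left(m \right)} = -9$ ($h{\left(m \right)} = 0 - 9 = -9$)
$j{\left(l \right)} = l^{4}$ ($j{\left(l \right)} = l l^{2} \left(l + 0\right) = l^{3} l = l^{4}$)
$h{\left(8 \right)} j{\left(6 \right)} = - 9 \cdot 6^{4} = \left(-9\right) 1296 = -11664$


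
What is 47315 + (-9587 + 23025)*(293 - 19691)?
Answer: -260623009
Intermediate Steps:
47315 + (-9587 + 23025)*(293 - 19691) = 47315 + 13438*(-19398) = 47315 - 260670324 = -260623009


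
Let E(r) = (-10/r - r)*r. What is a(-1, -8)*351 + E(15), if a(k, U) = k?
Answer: -586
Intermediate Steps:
E(r) = r*(-r - 10/r) (E(r) = (-r - 10/r)*r = r*(-r - 10/r))
a(-1, -8)*351 + E(15) = -1*351 + (-10 - 1*15²) = -351 + (-10 - 1*225) = -351 + (-10 - 225) = -351 - 235 = -586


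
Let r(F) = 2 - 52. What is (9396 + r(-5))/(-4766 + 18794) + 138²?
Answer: 133579289/7014 ≈ 19045.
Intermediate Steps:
r(F) = -50
(9396 + r(-5))/(-4766 + 18794) + 138² = (9396 - 50)/(-4766 + 18794) + 138² = 9346/14028 + 19044 = 9346*(1/14028) + 19044 = 4673/7014 + 19044 = 133579289/7014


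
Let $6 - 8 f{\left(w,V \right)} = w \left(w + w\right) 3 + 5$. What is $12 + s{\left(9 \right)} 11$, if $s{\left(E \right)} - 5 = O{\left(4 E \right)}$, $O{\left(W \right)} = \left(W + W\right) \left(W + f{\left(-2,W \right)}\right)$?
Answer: $26302$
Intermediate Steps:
$f{\left(w,V \right)} = \frac{1}{8} - \frac{3 w^{2}}{4}$ ($f{\left(w,V \right)} = \frac{3}{4} - \frac{w \left(w + w\right) 3 + 5}{8} = \frac{3}{4} - \frac{w 2 w 3 + 5}{8} = \frac{3}{4} - \frac{2 w^{2} \cdot 3 + 5}{8} = \frac{3}{4} - \frac{6 w^{2} + 5}{8} = \frac{3}{4} - \frac{5 + 6 w^{2}}{8} = \frac{3}{4} - \left(\frac{5}{8} + \frac{3 w^{2}}{4}\right) = \frac{1}{8} - \frac{3 w^{2}}{4}$)
$O{\left(W \right)} = 2 W \left(- \frac{23}{8} + W\right)$ ($O{\left(W \right)} = \left(W + W\right) \left(W + \left(\frac{1}{8} - \frac{3 \left(-2\right)^{2}}{4}\right)\right) = 2 W \left(W + \left(\frac{1}{8} - 3\right)\right) = 2 W \left(W - \frac{23}{8}\right) = 2 W \left(- \frac{23}{8} + W\right)$)
$s{\left(E \right)} = 5 + E \left(-23 + 32 E\right)$ ($s{\left(E \right)} = 5 + \frac{4 E \left(-23 + 8 \cdot 4 E\right)}{4} = 5 + \frac{4 E \left(-23 + 32 E\right)}{4} = 5 + E \left(-23 + 32 E\right)$)
$12 + s{\left(9 \right)} 11 = 12 + \left(5 + 9 \left(-23 + 32 \cdot 9\right)\right) 11 = 12 + \left(5 + 9 \left(-23 + 288\right)\right) 11 = 12 + \left(5 + 9 \cdot 265\right) 11 = 12 + \left(5 + 2385\right) 11 = 12 + 2390 \cdot 11 = 12 + 26290 = 26302$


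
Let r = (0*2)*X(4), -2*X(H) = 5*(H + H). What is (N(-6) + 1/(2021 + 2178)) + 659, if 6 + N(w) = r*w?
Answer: 2741948/4199 ≈ 653.00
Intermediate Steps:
X(H) = -5*H (X(H) = -5*(H + H)/2 = -5*2*H/2 = -5*H)
r = 0 (r = (0*2)*(-5*4) = 0*(-20) = 0)
N(w) = -6 (N(w) = -6 + 0*w = -6 + 0 = -6)
(N(-6) + 1/(2021 + 2178)) + 659 = (-6 + 1/(2021 + 2178)) + 659 = (-6 + 1/4199) + 659 = -25193/4199 + 659 = 2741948/4199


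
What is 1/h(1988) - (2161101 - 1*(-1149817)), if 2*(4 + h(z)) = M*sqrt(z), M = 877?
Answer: -1265621903085042/382257097 + 877*sqrt(497)/382257097 ≈ -3.3109e+6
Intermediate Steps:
h(z) = -4 + 877*sqrt(z)/2 (h(z) = -4 + (877*sqrt(z))/2 = -4 + 877*sqrt(z)/2)
1/h(1988) - (2161101 - 1*(-1149817)) = 1/(-4 + 877*sqrt(1988)/2) - (2161101 - 1*(-1149817)) = 1/(-4 + 877*(2*sqrt(497))/2) - (2161101 + 1149817) = 1/(-4 + 877*sqrt(497)) - 1*3310918 = 1/(-4 + 877*sqrt(497)) - 3310918 = -3310918 + 1/(-4 + 877*sqrt(497))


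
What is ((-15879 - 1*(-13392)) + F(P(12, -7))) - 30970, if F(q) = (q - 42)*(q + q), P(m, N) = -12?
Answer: -32161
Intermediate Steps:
F(q) = 2*q*(-42 + q) (F(q) = (-42 + q)*(2*q) = 2*q*(-42 + q))
((-15879 - 1*(-13392)) + F(P(12, -7))) - 30970 = ((-15879 - 1*(-13392)) + 2*(-12)*(-42 - 12)) - 30970 = ((-15879 + 13392) + 2*(-12)*(-54)) - 30970 = (-2487 + 1296) - 30970 = -1191 - 30970 = -32161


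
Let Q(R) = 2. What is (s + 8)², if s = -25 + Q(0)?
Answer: 225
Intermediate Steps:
s = -23 (s = -25 + 2 = -23)
(s + 8)² = (-23 + 8)² = (-15)² = 225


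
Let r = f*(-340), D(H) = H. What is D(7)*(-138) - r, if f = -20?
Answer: -7766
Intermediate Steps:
r = 6800 (r = -20*(-340) = 6800)
D(7)*(-138) - r = 7*(-138) - 1*6800 = -966 - 6800 = -7766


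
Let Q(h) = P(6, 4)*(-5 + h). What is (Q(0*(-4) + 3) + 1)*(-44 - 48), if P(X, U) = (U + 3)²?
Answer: 8924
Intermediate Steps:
P(X, U) = (3 + U)²
Q(h) = -245 + 49*h (Q(h) = (3 + 4)²*(-5 + h) = 7²*(-5 + h) = 49*(-5 + h) = -245 + 49*h)
(Q(0*(-4) + 3) + 1)*(-44 - 48) = ((-245 + 49*(0*(-4) + 3)) + 1)*(-44 - 48) = ((-245 + 49*(0 + 3)) + 1)*(-92) = ((-245 + 49*3) + 1)*(-92) = ((-245 + 147) + 1)*(-92) = (-98 + 1)*(-92) = -97*(-92) = 8924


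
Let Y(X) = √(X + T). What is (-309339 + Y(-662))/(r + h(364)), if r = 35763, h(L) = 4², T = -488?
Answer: -309339/35779 + 5*I*√46/35779 ≈ -8.6458 + 0.00094781*I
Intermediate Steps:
h(L) = 16
Y(X) = √(-488 + X) (Y(X) = √(X - 488) = √(-488 + X))
(-309339 + Y(-662))/(r + h(364)) = (-309339 + √(-488 - 662))/(35763 + 16) = (-309339 + √(-1150))/35779 = (-309339 + 5*I*√46)*(1/35779) = -309339/35779 + 5*I*√46/35779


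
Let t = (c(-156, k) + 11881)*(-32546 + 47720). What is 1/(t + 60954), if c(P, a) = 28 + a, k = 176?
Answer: 1/183438744 ≈ 5.4514e-9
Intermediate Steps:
t = 183377790 (t = ((28 + 176) + 11881)*(-32546 + 47720) = (204 + 11881)*15174 = 12085*15174 = 183377790)
1/(t + 60954) = 1/(183377790 + 60954) = 1/183438744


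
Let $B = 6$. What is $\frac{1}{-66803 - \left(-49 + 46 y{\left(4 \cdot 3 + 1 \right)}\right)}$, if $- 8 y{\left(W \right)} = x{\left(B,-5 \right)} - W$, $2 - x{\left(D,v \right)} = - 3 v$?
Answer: $- \frac{2}{133807} \approx -1.4947 \cdot 10^{-5}$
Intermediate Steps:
$x{\left(D,v \right)} = 2 + 3 v$ ($x{\left(D,v \right)} = 2 - - 3 v = 2 + 3 v$)
$y{\left(W \right)} = \frac{13}{8} + \frac{W}{8}$ ($y{\left(W \right)} = - \frac{\left(2 + 3 \left(-5\right)\right) - W}{8} = - \frac{\left(2 - 15\right) - W}{8} = - \frac{-13 - W}{8} = \frac{13}{8} + \frac{W}{8}$)
$\frac{1}{-66803 - \left(-49 + 46 y{\left(4 \cdot 3 + 1 \right)}\right)} = \frac{1}{-66803 + \left(\left(\left(\left(-15 - -25\right) + 15\right) + 24\right) - 46 \left(\frac{13}{8} + \frac{4 \cdot 3 + 1}{8}\right)\right)} = \frac{1}{-66803 + \left(\left(\left(\left(-15 + 25\right) + 15\right) + 24\right) - 46 \left(\frac{13}{8} + \frac{12 + 1}{8}\right)\right)} = \frac{1}{-66803 + \left(\left(\left(10 + 15\right) + 24\right) - 46 \left(\frac{13}{8} + \frac{1}{8} \cdot 13\right)\right)} = \frac{1}{-66803 + \left(\left(25 + 24\right) - 46 \left(\frac{13}{8} + \frac{13}{8}\right)\right)} = \frac{1}{-66803 + \left(49 - \frac{299}{2}\right)} = \frac{1}{-66803 - \frac{201}{2}} = \frac{1}{- \frac{133807}{2}} = - \frac{2}{133807}$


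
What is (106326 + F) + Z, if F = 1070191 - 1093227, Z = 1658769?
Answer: 1742059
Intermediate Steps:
F = -23036
(106326 + F) + Z = (106326 - 23036) + 1658769 = 83290 + 1658769 = 1742059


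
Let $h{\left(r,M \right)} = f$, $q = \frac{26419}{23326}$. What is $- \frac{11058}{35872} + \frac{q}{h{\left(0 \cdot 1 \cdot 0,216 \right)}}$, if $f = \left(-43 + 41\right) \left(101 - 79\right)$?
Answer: $- \frac{40450705}{121108592} \approx -0.334$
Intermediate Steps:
$q = \frac{26419}{23326}$ ($q = 26419 \cdot \frac{1}{23326} = \frac{26419}{23326} \approx 1.1326$)
$f = -44$ ($f = \left(-2\right) 22 = -44$)
$h{\left(r,M \right)} = -44$
$- \frac{11058}{35872} + \frac{q}{h{\left(0 \cdot 1 \cdot 0,216 \right)}} = - \frac{11058}{35872} + \frac{26419}{23326 \left(-44\right)} = \left(-11058\right) \frac{1}{35872} + \frac{26419}{23326} \left(- \frac{1}{44}\right) = - \frac{291}{944} - \frac{26419}{1026344} = - \frac{40450705}{121108592}$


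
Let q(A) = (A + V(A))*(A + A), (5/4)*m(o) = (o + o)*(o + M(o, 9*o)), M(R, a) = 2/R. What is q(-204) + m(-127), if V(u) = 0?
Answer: 545208/5 ≈ 1.0904e+5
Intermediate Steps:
m(o) = 8*o*(o + 2/o)/5 (m(o) = 4*((o + o)*(o + 2/o))/5 = 4*((2*o)*(o + 2/o))/5 = 4*(2*o*(o + 2/o))/5 = 8*o*(o + 2/o)/5)
q(A) = 2*A² (q(A) = (A + 0)*(A + A) = A*(2*A) = 2*A²)
q(-204) + m(-127) = 2*(-204)² + (16/5 + (8/5)*(-127)²) = 2*41616 + (16/5 + (8/5)*16129) = 83232 + (16/5 + 129032/5) = 83232 + 129048/5 = 545208/5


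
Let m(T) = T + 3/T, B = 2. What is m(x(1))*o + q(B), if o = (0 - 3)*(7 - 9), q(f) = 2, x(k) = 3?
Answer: 26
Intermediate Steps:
o = 6 (o = -3*(-2) = 6)
m(x(1))*o + q(B) = (3 + 3/3)*6 + 2 = (3 + 3*(⅓))*6 + 2 = (3 + 1)*6 + 2 = 4*6 + 2 = 24 + 2 = 26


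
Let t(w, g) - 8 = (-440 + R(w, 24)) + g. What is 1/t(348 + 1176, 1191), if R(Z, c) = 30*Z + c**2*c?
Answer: 1/60303 ≈ 1.6583e-5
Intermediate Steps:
R(Z, c) = c**3 + 30*Z (R(Z, c) = 30*Z + c**3 = c**3 + 30*Z)
t(w, g) = 13392 + g + 30*w (t(w, g) = 8 + ((-440 + (24**3 + 30*w)) + g) = 8 + ((-440 + (13824 + 30*w)) + g) = 8 + ((13384 + 30*w) + g) = 8 + (13384 + g + 30*w) = 13392 + g + 30*w)
1/t(348 + 1176, 1191) = 1/(13392 + 1191 + 30*(348 + 1176)) = 1/(13392 + 1191 + 30*1524) = 1/(13392 + 1191 + 45720) = 1/60303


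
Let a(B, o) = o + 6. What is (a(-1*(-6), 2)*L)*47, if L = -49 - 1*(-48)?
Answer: -376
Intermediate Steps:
a(B, o) = 6 + o
L = -1 (L = -49 + 48 = -1)
(a(-1*(-6), 2)*L)*47 = ((6 + 2)*(-1))*47 = (8*(-1))*47 = -8*47 = -376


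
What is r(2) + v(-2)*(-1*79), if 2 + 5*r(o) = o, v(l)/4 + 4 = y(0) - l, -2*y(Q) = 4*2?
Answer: 1896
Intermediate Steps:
y(Q) = -4 (y(Q) = -2*2 = -½*8 = -4)
v(l) = -32 - 4*l (v(l) = -16 + 4*(-4 - l) = -16 + (-16 - 4*l) = -32 - 4*l)
r(o) = -⅖ + o/5
r(2) + v(-2)*(-1*79) = (-⅖ + (⅕)*2) + (-32 - 4*(-2))*(-1*79) = (-⅖ + ⅖) + (-32 + 8)*(-79) = 0 - 24*(-79) = 0 + 1896 = 1896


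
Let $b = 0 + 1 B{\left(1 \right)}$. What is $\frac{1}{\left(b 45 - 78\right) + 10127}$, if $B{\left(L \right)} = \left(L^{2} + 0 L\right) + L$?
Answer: $\frac{1}{10139} \approx 9.8629 \cdot 10^{-5}$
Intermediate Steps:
$B{\left(L \right)} = L + L^{2}$ ($B{\left(L \right)} = \left(L^{2} + 0\right) + L = L^{2} + L = L + L^{2}$)
$b = 2$ ($b = 0 + 1 \cdot 1 \left(1 + 1\right) = 0 + 1 \cdot 1 \cdot 2 = 0 + 1 \cdot 2 = 0 + 2 = 2$)
$\frac{1}{\left(b 45 - 78\right) + 10127} = \frac{1}{\left(2 \cdot 45 - 78\right) + 10127} = \frac{1}{\left(90 - 78\right) + 10127} = \frac{1}{12 + 10127} = \frac{1}{10139}$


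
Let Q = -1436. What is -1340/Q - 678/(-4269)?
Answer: 557839/510857 ≈ 1.0920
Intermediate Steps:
-1340/Q - 678/(-4269) = -1340/(-1436) - 678/(-4269) = -1340*(-1/1436) - 678*(-1/4269) = 335/359 + 226/1423 = 557839/510857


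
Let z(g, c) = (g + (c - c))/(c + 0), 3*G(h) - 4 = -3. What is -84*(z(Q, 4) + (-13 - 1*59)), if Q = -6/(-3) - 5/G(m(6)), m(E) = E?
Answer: 6321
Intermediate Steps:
G(h) = ⅓ (G(h) = 4/3 + (⅓)*(-3) = 4/3 - 1 = ⅓)
Q = -13 (Q = -6/(-3) - 5/⅓ = -6*(-⅓) - 5*3 = 2 - 15 = -13)
z(g, c) = g/c (z(g, c) = (g + 0)/c = g/c)
-84*(z(Q, 4) + (-13 - 1*59)) = -84*(-13/4 + (-13 - 1*59)) = -84*(-13*¼ + (-13 - 59)) = -84*(-13/4 - 72) = -84*(-301/4) = 6321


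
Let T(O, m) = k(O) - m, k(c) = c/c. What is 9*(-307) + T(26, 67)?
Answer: -2829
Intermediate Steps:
k(c) = 1
T(O, m) = 1 - m
9*(-307) + T(26, 67) = 9*(-307) + (1 - 1*67) = -2763 + (1 - 67) = -2763 - 66 = -2829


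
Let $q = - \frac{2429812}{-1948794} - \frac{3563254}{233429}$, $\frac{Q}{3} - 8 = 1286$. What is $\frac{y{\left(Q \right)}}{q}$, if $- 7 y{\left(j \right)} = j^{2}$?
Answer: $\frac{122417576768414079}{797107428791} \approx 1.5358 \cdot 10^{5}$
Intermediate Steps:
$Q = 3882$ ($Q = 24 + 3 \cdot 1286 = 24 + 3858 = 3882$)
$y{\left(j \right)} = - \frac{j^{2}}{7}$
$q = - \frac{3188429715164}{227452517313}$ ($q = \left(-2429812\right) \left(- \frac{1}{1948794}\right) - \frac{3563254}{233429} = \frac{1214906}{974397} - \frac{3563254}{233429} = - \frac{3188429715164}{227452517313} \approx -14.018$)
$\frac{y{\left(Q \right)}}{q} = \frac{\left(- \frac{1}{7}\right) 3882^{2}}{- \frac{3188429715164}{227452517313}} = \left(- \frac{1}{7}\right) 15069924 \left(- \frac{227452517313}{3188429715164}\right) = \left(- \frac{15069924}{7}\right) \left(- \frac{227452517313}{3188429715164}\right) = \frac{122417576768414079}{797107428791}$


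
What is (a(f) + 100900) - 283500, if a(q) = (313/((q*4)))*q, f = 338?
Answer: -730087/4 ≈ -1.8252e+5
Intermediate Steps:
a(q) = 313/4 (a(q) = (313/((4*q)))*q = (313*(1/(4*q)))*q = (313/(4*q))*q = 313/4)
(a(f) + 100900) - 283500 = (313/4 + 100900) - 283500 = 403913/4 - 283500 = -730087/4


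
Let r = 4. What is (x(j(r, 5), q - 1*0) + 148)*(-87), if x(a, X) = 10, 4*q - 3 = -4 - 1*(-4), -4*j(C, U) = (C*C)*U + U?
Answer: -13746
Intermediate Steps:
j(C, U) = -U/4 - U*C**2/4 (j(C, U) = -((C*C)*U + U)/4 = -(C**2*U + U)/4 = -(U*C**2 + U)/4 = -(U + U*C**2)/4 = -U/4 - U*C**2/4)
q = 3/4 (q = 3/4 + (-4 - 1*(-4))/4 = 3/4 + (-4 + 4)/4 = 3/4 + (1/4)*0 = 3/4 + 0 = 3/4 ≈ 0.75000)
(x(j(r, 5), q - 1*0) + 148)*(-87) = (10 + 148)*(-87) = 158*(-87) = -13746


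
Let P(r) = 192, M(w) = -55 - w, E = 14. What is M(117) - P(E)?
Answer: -364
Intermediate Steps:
M(117) - P(E) = (-55 - 1*117) - 1*192 = (-55 - 117) - 192 = -172 - 192 = -364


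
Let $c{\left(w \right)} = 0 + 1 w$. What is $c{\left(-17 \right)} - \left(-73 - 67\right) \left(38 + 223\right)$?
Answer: $36523$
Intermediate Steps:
$c{\left(w \right)} = w$ ($c{\left(w \right)} = 0 + w = w$)
$c{\left(-17 \right)} - \left(-73 - 67\right) \left(38 + 223\right) = -17 - \left(-73 - 67\right) \left(38 + 223\right) = -17 - \left(-140\right) 261 = -17 - -36540 = -17 + 36540 = 36523$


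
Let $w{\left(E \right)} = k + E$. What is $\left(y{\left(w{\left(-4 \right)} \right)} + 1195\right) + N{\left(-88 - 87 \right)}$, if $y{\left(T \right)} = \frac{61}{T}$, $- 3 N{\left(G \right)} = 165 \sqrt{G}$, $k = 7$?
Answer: $\frac{3646}{3} - 275 i \sqrt{7} \approx 1215.3 - 727.58 i$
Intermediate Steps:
$w{\left(E \right)} = 7 + E$
$N{\left(G \right)} = - 55 \sqrt{G}$ ($N{\left(G \right)} = - \frac{165 \sqrt{G}}{3} = - 55 \sqrt{G}$)
$\left(y{\left(w{\left(-4 \right)} \right)} + 1195\right) + N{\left(-88 - 87 \right)} = \left(\frac{61}{7 - 4} + 1195\right) - 55 \sqrt{-88 - 87} = \left(\frac{61}{3} + 1195\right) - 55 \sqrt{-175} = \left(61 \cdot \frac{1}{3} + 1195\right) - 55 \cdot 5 i \sqrt{7} = \left(\frac{61}{3} + 1195\right) - 275 i \sqrt{7} = \frac{3646}{3} - 275 i \sqrt{7}$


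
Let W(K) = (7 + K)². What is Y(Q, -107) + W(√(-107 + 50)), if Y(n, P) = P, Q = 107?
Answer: -115 + 14*I*√57 ≈ -115.0 + 105.7*I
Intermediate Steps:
Y(Q, -107) + W(√(-107 + 50)) = -107 + (7 + √(-107 + 50))² = -107 + (7 + √(-57))² = -107 + (7 + I*√57)²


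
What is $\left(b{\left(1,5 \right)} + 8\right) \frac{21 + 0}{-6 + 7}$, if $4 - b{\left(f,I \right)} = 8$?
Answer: $84$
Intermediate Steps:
$b{\left(f,I \right)} = -4$ ($b{\left(f,I \right)} = 4 - 8 = -4$)
$\left(b{\left(1,5 \right)} + 8\right) \frac{21 + 0}{-6 + 7} = \left(-4 + 8\right) \frac{21 + 0}{-6 + 7} = 4 \cdot \frac{21}{1} = 4 \cdot 21 \cdot 1 = 4 \cdot 21 = 84$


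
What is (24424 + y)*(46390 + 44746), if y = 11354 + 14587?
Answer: 4590064640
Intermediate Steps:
y = 25941
(24424 + y)*(46390 + 44746) = (24424 + 25941)*(46390 + 44746) = 50365*91136 = 4590064640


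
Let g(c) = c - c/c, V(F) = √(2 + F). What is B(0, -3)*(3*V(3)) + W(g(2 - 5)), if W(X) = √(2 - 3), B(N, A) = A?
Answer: I - 9*√5 ≈ -20.125 + 1.0*I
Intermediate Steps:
g(c) = -1 + c (g(c) = c - 1*1 = c - 1 = -1 + c)
W(X) = I (W(X) = √(-1) = I)
B(0, -3)*(3*V(3)) + W(g(2 - 5)) = -9*√(2 + 3) + I = -9*√5 + I = I - 9*√5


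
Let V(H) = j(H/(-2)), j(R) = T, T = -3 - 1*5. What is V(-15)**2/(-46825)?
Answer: -64/46825 ≈ -0.0013668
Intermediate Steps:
T = -8 (T = -3 - 5 = -8)
j(R) = -8
V(H) = -8
V(-15)**2/(-46825) = (-8)**2/(-46825) = 64*(-1/46825) = -64/46825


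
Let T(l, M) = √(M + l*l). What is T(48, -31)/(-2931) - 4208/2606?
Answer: -2104/1303 - √2273/2931 ≈ -1.6310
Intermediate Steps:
T(l, M) = √(M + l²)
T(48, -31)/(-2931) - 4208/2606 = √(-31 + 48²)/(-2931) - 4208/2606 = √(-31 + 2304)*(-1/2931) - 4208*1/2606 = √2273*(-1/2931) - 2104/1303 = -√2273/2931 - 2104/1303 = -2104/1303 - √2273/2931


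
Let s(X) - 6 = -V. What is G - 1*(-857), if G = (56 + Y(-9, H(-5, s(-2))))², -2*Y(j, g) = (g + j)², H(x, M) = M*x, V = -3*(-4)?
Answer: 111669/4 ≈ 27917.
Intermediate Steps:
V = 12
s(X) = -6 (s(X) = 6 - 1*12 = 6 - 12 = -6)
Y(j, g) = -(g + j)²/2
G = 108241/4 (G = (56 - (-6*(-5) - 9)²/2)² = (56 - (30 - 9)²/2)² = (56 - ½*21²)² = (56 - ½*441)² = (56 - 441/2)² = (-329/2)² = 108241/4 ≈ 27060.)
G - 1*(-857) = 108241/4 - 1*(-857) = 108241/4 + 857 = 111669/4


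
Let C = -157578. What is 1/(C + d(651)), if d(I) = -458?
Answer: -1/158036 ≈ -6.3277e-6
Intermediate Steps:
1/(C + d(651)) = 1/(-157578 - 458) = 1/(-158036) = -1/158036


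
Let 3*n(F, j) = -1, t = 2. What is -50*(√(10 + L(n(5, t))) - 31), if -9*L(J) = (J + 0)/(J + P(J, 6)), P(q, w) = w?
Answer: 1550 - 50*√26027/51 ≈ 1391.8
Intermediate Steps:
n(F, j) = -⅓ (n(F, j) = (⅓)*(-1) = -⅓)
L(J) = -J/(9*(6 + J)) (L(J) = -(J + 0)/(9*(J + 6)) = -J/(9*(6 + J)))
-50*(√(10 + L(n(5, t))) - 31) = -50*(√(10 - 1*(-⅓)/(54 + 9*(-⅓))) - 31) = -50*(√(10 - 1*(-⅓)/(54 - 3)) - 31) = -50*(√(10 - 1*(-⅓)/51) - 31) = -50*(√(10 - 1*(-⅓)*1/51) - 31) = -50*(√(10 + 1/153) - 31) = -50*(√(1531/153) - 31) = -50*(√26027/51 - 31) = -50*(-31 + √26027/51) = 1550 - 50*√26027/51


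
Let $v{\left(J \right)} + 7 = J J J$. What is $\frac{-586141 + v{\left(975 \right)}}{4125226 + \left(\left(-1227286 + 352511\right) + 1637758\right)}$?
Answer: $\frac{926273227}{4888209} \approx 189.49$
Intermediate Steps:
$v{\left(J \right)} = -7 + J^{3}$ ($v{\left(J \right)} = -7 + J J J = -7 + J^{2} J = -7 + J^{3}$)
$\frac{-586141 + v{\left(975 \right)}}{4125226 + \left(\left(-1227286 + 352511\right) + 1637758\right)} = \frac{-586141 - \left(7 - 975^{3}\right)}{4125226 + \left(\left(-1227286 + 352511\right) + 1637758\right)} = \frac{-586141 + \left(-7 + 926859375\right)}{4125226 + \left(-874775 + 1637758\right)} = \frac{-586141 + 926859368}{4125226 + 762983} = \frac{926273227}{4888209}$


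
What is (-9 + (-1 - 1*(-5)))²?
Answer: 25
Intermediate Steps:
(-9 + (-1 - 1*(-5)))² = (-9 + (-1 + 5))² = (-9 + 4)² = (-5)² = 25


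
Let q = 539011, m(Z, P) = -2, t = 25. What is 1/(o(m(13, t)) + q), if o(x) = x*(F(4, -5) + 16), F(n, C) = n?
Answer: 1/538971 ≈ 1.8554e-6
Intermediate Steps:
o(x) = 20*x (o(x) = x*(4 + 16) = x*20 = 20*x)
1/(o(m(13, t)) + q) = 1/(20*(-2) + 539011) = 1/(-40 + 539011) = 1/538971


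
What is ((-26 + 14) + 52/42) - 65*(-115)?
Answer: 156749/21 ≈ 7464.2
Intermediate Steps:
((-26 + 14) + 52/42) - 65*(-115) = (-12 + 52*(1/42)) + 7475 = (-12 + 26/21) + 7475 = -226/21 + 7475 = 156749/21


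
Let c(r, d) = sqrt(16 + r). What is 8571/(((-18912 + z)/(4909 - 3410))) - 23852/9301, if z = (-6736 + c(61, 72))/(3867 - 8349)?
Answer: -4142408424357083404268/6074164568564240557 + 57584417778*sqrt(77)/7183723282895027 ≈ -681.97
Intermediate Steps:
z = 3368/2241 - sqrt(77)/4482 (z = (-6736 + sqrt(16 + 61))/(3867 - 8349) = (-6736 + sqrt(77))/(-4482) = (-6736 + sqrt(77))*(-1/4482) = 3368/2241 - sqrt(77)/4482 ≈ 1.5009)
8571/(((-18912 + z)/(4909 - 3410))) - 23852/9301 = 8571/(((-18912 + (3368/2241 - sqrt(77)/4482))/(4909 - 3410))) - 23852/9301 = 8571/(((-42378424/2241 - sqrt(77)/4482)/1499)) - 23852*1/9301 = 8571/(((-42378424/2241 - sqrt(77)/4482)*(1/1499))) - 23852/9301 = 8571/(-42378424/3359259 - sqrt(77)/6718518) - 23852/9301 = -23852/9301 + 8571/(-42378424/3359259 - sqrt(77)/6718518)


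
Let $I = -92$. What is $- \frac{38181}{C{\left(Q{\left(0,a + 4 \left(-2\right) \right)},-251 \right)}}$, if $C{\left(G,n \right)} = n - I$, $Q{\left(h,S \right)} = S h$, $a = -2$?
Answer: $\frac{12727}{53} \approx 240.13$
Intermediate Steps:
$C{\left(G,n \right)} = 92 + n$ ($C{\left(G,n \right)} = n - -92 = n + 92 = 92 + n$)
$- \frac{38181}{C{\left(Q{\left(0,a + 4 \left(-2\right) \right)},-251 \right)}} = - \frac{38181}{92 - 251} = - \frac{38181}{-159} = \left(-38181\right) \left(- \frac{1}{159}\right) = \frac{12727}{53}$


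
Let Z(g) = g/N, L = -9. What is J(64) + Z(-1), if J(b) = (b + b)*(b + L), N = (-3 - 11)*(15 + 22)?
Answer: 3646721/518 ≈ 7040.0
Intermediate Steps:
N = -518 (N = -14*37 = -518)
Z(g) = -g/518 (Z(g) = g/(-518) = g*(-1/518) = -g/518)
J(b) = 2*b*(-9 + b) (J(b) = (b + b)*(b - 9) = (2*b)*(-9 + b) = 2*b*(-9 + b))
J(64) + Z(-1) = 2*64*(-9 + 64) - 1/518*(-1) = 2*64*55 + 1/518 = 7040 + 1/518 = 3646721/518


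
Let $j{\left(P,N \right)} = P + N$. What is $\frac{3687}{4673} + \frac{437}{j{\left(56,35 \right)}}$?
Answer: $\frac{2377618}{425243} \approx 5.5912$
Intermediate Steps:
$j{\left(P,N \right)} = N + P$
$\frac{3687}{4673} + \frac{437}{j{\left(56,35 \right)}} = \frac{3687}{4673} + \frac{437}{35 + 56} = 3687 \cdot \frac{1}{4673} + \frac{437}{91} = \frac{3687}{4673} + 437 \cdot \frac{1}{91} = \frac{3687}{4673} + \frac{437}{91} = \frac{2377618}{425243}$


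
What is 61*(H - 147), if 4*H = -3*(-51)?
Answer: -26535/4 ≈ -6633.8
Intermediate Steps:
H = 153/4 (H = (-3*(-51))/4 = (¼)*153 = 153/4 ≈ 38.250)
61*(H - 147) = 61*(153/4 - 147) = 61*(-435/4) = -26535/4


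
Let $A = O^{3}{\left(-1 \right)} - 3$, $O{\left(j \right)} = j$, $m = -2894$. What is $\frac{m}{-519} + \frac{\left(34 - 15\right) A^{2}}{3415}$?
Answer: $\frac{10040786}{1772385} \approx 5.6651$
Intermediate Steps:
$A = -4$ ($A = \left(-1\right)^{3} - 3 = -1 - 3 = -4$)
$\frac{m}{-519} + \frac{\left(34 - 15\right) A^{2}}{3415} = - \frac{2894}{-519} + \frac{\left(34 - 15\right) \left(-4\right)^{2}}{3415} = \left(-2894\right) \left(- \frac{1}{519}\right) + 19 \cdot 16 \cdot \frac{1}{3415} = \frac{2894}{519} + 304 \cdot \frac{1}{3415} = \frac{2894}{519} + \frac{304}{3415} = \frac{10040786}{1772385}$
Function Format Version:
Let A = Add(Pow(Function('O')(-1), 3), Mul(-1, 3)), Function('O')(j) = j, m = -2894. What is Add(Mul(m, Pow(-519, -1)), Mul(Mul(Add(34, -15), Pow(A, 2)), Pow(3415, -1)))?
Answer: Rational(10040786, 1772385) ≈ 5.6651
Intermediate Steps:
A = -4 (A = Add(Pow(-1, 3), Mul(-1, 3)) = Add(-1, -3) = -4)
Add(Mul(m, Pow(-519, -1)), Mul(Mul(Add(34, -15), Pow(A, 2)), Pow(3415, -1))) = Add(Mul(-2894, Pow(-519, -1)), Mul(Mul(Add(34, -15), Pow(-4, 2)), Pow(3415, -1))) = Add(Mul(-2894, Rational(-1, 519)), Mul(Mul(19, 16), Rational(1, 3415))) = Add(Rational(2894, 519), Mul(304, Rational(1, 3415))) = Add(Rational(2894, 519), Rational(304, 3415)) = Rational(10040786, 1772385)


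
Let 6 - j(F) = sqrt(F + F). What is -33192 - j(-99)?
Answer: -33198 + 3*I*sqrt(22) ≈ -33198.0 + 14.071*I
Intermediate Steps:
j(F) = 6 - sqrt(2)*sqrt(F) (j(F) = 6 - sqrt(F + F) = 6 - sqrt(2*F) = 6 - sqrt(2)*sqrt(F))
-33192 - j(-99) = -33192 - (6 - sqrt(2)*sqrt(-99)) = -33192 - (6 - sqrt(2)*3*I*sqrt(11)) = -33192 - (6 - 3*I*sqrt(22)) = -33192 + (-6 + 3*I*sqrt(22)) = -33198 + 3*I*sqrt(22)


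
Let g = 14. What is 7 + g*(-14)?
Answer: -189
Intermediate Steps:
7 + g*(-14) = 7 + 14*(-14) = 7 - 196 = -189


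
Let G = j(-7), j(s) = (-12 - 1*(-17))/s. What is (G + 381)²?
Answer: 7086244/49 ≈ 1.4462e+5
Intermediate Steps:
j(s) = 5/s (j(s) = (-12 + 17)/s = 5/s)
G = -5/7 (G = 5/(-7) = 5*(-⅐) = -5/7 ≈ -0.71429)
(G + 381)² = (-5/7 + 381)² = (2662/7)² = 7086244/49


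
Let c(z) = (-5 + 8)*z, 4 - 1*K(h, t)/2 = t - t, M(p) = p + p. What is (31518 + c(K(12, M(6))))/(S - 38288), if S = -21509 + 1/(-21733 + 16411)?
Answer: -23980932/45462805 ≈ -0.52748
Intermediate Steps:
M(p) = 2*p
K(h, t) = 8 (K(h, t) = 8 - 2*(t - t) = 8 - 2*0 = 8 + 0 = 8)
c(z) = 3*z
S = -114470899/5322 (S = -21509 + 1/(-5322) = -21509 - 1/5322 = -114470899/5322 ≈ -21509.)
(31518 + c(K(12, M(6))))/(S - 38288) = (31518 + 3*8)/(-114470899/5322 - 38288) = (31518 + 24)/(-318239635/5322) = 31542*(-5322/318239635) = -23980932/45462805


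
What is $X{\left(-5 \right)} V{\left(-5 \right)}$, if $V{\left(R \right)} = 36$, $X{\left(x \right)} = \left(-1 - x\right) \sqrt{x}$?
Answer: $144 i \sqrt{5} \approx 321.99 i$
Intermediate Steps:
$X{\left(x \right)} = \sqrt{x} \left(-1 - x\right)$
$X{\left(-5 \right)} V{\left(-5 \right)} = \sqrt{-5} \left(-1 - -5\right) 36 = i \sqrt{5} \left(-1 + 5\right) 36 = i \sqrt{5} \cdot 4 \cdot 36 = 4 i \sqrt{5} \cdot 36 = 144 i \sqrt{5}$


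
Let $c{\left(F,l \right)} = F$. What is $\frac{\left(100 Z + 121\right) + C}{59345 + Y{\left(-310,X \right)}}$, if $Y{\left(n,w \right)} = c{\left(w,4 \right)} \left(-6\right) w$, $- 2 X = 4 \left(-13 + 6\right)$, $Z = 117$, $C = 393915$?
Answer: $\frac{405736}{58169} \approx 6.9751$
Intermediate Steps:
$X = 14$ ($X = - \frac{4 \left(-13 + 6\right)}{2} = - \frac{4 \left(-7\right)}{2} = \left(- \frac{1}{2}\right) \left(-28\right) = 14$)
$Y{\left(n,w \right)} = - 6 w^{2}$ ($Y{\left(n,w \right)} = w \left(-6\right) w = - 6 w w = - 6 w^{2}$)
$\frac{\left(100 Z + 121\right) + C}{59345 + Y{\left(-310,X \right)}} = \frac{\left(100 \cdot 117 + 121\right) + 393915}{59345 - 6 \cdot 14^{2}} = \frac{\left(11700 + 121\right) + 393915}{59345 - 1176} = \frac{11821 + 393915}{59345 - 1176} = \frac{405736}{58169}$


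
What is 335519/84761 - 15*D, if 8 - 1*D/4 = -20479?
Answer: -104189580901/84761 ≈ -1.2292e+6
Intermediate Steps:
D = 81948 (D = 32 - 4*(-20479) = 32 + 81916 = 81948)
335519/84761 - 15*D = 335519/84761 - 15*81948 = 335519*(1/84761) - 1229220 = 335519/84761 - 1229220 = -104189580901/84761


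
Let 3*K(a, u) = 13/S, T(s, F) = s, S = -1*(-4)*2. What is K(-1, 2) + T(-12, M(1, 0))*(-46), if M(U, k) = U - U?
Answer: 13261/24 ≈ 552.54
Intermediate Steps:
M(U, k) = 0
S = 8 (S = 4*2 = 8)
K(a, u) = 13/24 (K(a, u) = (13/8)/3 = (13*(⅛))/3 = (⅓)*(13/8) = 13/24)
K(-1, 2) + T(-12, M(1, 0))*(-46) = 13/24 - 12*(-46) = 13/24 + 552 = 13261/24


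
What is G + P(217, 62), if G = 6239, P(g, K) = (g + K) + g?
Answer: 6735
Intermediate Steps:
P(g, K) = K + 2*g (P(g, K) = (K + g) + g = K + 2*g)
G + P(217, 62) = 6239 + (62 + 2*217) = 6239 + (62 + 434) = 6239 + 496 = 6735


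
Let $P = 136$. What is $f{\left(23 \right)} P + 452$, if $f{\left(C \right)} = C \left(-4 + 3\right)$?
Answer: $-2676$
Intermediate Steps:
$f{\left(C \right)} = - C$ ($f{\left(C \right)} = C \left(-1\right) = - C$)
$f{\left(23 \right)} P + 452 = \left(-1\right) 23 \cdot 136 + 452 = \left(-23\right) 136 + 452 = -3128 + 452 = -2676$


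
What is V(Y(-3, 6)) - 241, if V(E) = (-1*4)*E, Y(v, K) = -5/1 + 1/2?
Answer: -223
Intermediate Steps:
Y(v, K) = -9/2 (Y(v, K) = -5*1 + 1*(1/2) = -5 + 1/2 = -9/2)
V(E) = -4*E
V(Y(-3, 6)) - 241 = -4*(-9/2) - 241 = 18 - 241 = -223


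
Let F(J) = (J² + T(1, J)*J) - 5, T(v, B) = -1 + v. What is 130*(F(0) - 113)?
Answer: -15340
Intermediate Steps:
F(J) = -5 + J² (F(J) = (J² + (-1 + 1)*J) - 5 = (J² + 0*J) - 5 = (J² + 0) - 5 = J² - 5 = -5 + J²)
130*(F(0) - 113) = 130*((-5 + 0²) - 113) = 130*((-5 + 0) - 113) = 130*(-5 - 113) = 130*(-118) = -15340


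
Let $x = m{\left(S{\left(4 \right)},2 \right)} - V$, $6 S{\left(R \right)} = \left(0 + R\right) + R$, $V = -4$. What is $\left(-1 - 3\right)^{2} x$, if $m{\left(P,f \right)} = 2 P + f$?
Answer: $\frac{416}{3} \approx 138.67$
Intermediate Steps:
$S{\left(R \right)} = \frac{R}{3}$ ($S{\left(R \right)} = \frac{\left(0 + R\right) + R}{6} = \frac{R + R}{6} = \frac{2 R}{6} = \frac{R}{3}$)
$m{\left(P,f \right)} = f + 2 P$
$x = \frac{26}{3}$ ($x = \left(2 + 2 \cdot \frac{1}{3} \cdot 4\right) - -4 = \left(2 + 2 \cdot \frac{4}{3}\right) + 4 = \left(2 + \frac{8}{3}\right) + 4 = \frac{14}{3} + 4 = \frac{26}{3} \approx 8.6667$)
$\left(-1 - 3\right)^{2} x = \left(-1 - 3\right)^{2} \cdot \frac{26}{3} = \left(-4\right)^{2} \cdot \frac{26}{3} = 16 \cdot \frac{26}{3} = \frac{416}{3}$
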